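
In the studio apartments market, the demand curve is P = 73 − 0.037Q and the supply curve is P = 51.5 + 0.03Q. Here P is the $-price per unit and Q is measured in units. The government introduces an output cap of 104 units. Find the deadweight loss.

Competitive equilibrium: 73 − 0.037Q = 51.5 + 0.03Q → Q* = 320.8955, P* = 61.1269.
At Q = 104: demand price = 73 − 0.037·104 = 69.152; supply price = 51.5 + 0.03·104 = 54.62.
ΔQ = 320.8955 − 104 = 216.8955; wedge = 69.152 − 54.62 = 14.532.
Deadweight loss = ½ × 216.8955 × 14.532 = $1575.96.

$1575.96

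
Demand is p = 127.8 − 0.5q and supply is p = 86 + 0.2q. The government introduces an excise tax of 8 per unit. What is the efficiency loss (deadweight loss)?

45.71

Competitive equilibrium: 127.8 − 0.5q = 86 + 0.2q → q* = 59.7143, p* = 97.9429.
With the tax, the buyer price exceeds the seller price by 8: (127.8 − 0.5q) − (86 + 0.2q) = 8 → q' = 48.2857.
Δq = 59.7143 − 48.2857 = 11.4286; the wedge equals the tax, 8.
Welfare loss = ½ × 11.4286 × 8 = 45.71.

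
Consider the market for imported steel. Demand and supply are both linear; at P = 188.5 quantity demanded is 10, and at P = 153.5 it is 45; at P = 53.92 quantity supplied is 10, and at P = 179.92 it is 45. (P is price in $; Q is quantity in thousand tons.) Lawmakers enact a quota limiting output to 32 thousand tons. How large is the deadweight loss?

$121.11 thousand

Demand slope = (153.5 − 188.5)/(45 − 10) = −1, so P = 198.5 − Q.
Supply slope = (179.92 − 53.92)/(45 − 10) = 3.6, so P = 17.92 + 3.6Q.
Competitive equilibrium: 198.5 − Q = 17.92 + 3.6Q → Q* = 39.2565, P* = 159.2435.
At Q = 32: demand price = 198.5 − 1·32 = 166.5; supply price = 17.92 + 3.6·32 = 133.12.
ΔQ = 39.2565 − 32 = 7.2565; wedge = 166.5 − 133.12 = 33.38.
Deadweight loss = ½ × 7.2565 × 33.38 = $121.11 thousand.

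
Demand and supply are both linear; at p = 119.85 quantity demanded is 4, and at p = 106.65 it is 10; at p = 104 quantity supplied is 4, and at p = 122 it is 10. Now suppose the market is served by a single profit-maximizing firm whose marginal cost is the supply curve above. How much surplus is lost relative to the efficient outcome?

Demand slope = (106.65 − 119.85)/(10 − 4) = −2.2, so p = 128.65 − 2.2q.
Supply slope = (122 − 104)/(10 − 4) = 3, so p = 92 + 3q.
Competitive equilibrium: 128.65 − 2.2q = 92 + 3q → q* = 7.0481, p* = 113.1442.
Marginal revenue: MR = 128.65 − 4.4q. Set MR = MC: 128.65 − 4.4q = 92 + 3q → q_m = 4.9527.
Price p_m = 128.65 − 2.2·4.9527 = 117.7541; MC(q_m) = 92 + 3·4.9527 = 106.8581.
Competitive q* = 7.0481, so Δq = 2.0954; wedge = 117.7541 − 106.8581 = 10.896.
Welfare loss = ½ × 2.0954 × 10.896 = 11.42.

11.42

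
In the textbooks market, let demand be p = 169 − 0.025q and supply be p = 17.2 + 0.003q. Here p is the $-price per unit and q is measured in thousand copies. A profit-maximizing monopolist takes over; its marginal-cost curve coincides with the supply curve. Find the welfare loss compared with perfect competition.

Competitive equilibrium: 169 − 0.025q = 17.2 + 0.003q → q* = 5421.428571, p* = 33.464286.
Marginal revenue: MR = 169 − 0.05q. Set MR = MC: 169 − 0.05q = 17.2 + 0.003q → q_m = 2864.150943.
Price p_m = 169 − 0.025·2864.150943 = 97.396226; MC(q_m) = 17.2 + 0.003·2864.150943 = 25.792453.
Competitive q* = 5421.428571, so Δq = 2557.277628; wedge = 97.396226 − 25.792453 = 71.603773.
The triangle = ½ × 2557.277628 × 71.603773 = $91555.36 thousand.

$91555.36 thousand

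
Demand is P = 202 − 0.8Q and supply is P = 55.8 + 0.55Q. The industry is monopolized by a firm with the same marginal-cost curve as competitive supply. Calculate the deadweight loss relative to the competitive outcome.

1096.06

Competitive equilibrium: 202 − 0.8Q = 55.8 + 0.55Q → Q* = 108.2963, P* = 115.363.
Marginal revenue: MR = 202 − 1.6Q. Set MR = MC: 202 − 1.6Q = 55.8 + 0.55Q → Q_m = 68.
Price P_m = 202 − 0.8·68 = 147.6; MC(Q_m) = 55.8 + 0.55·68 = 93.2.
Competitive Q* = 108.2963, so ΔQ = 40.2963; wedge = 147.6 − 93.2 = 54.4.
DWL = ½ × 40.2963 × 54.4 = 1096.06.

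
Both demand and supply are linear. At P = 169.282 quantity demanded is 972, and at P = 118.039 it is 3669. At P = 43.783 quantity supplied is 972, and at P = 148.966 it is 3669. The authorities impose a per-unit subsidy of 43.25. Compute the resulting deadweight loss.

16125.54

Demand slope = (118.039 − 169.282)/(3669 − 972) = −0.019, so P = 187.75 − 0.019Q.
Supply slope = (148.966 − 43.783)/(3669 − 972) = 0.039, so P = 5.875 + 0.039Q.
Competitive equilibrium: 187.75 − 0.019Q = 5.875 + 0.039Q → Q* = 3135.7759, P* = 128.1703.
The subsidy lowers effective supply by 43.25: P = 0.039Q − 37.375.
New quantity: 187.75 − 0.019Q = 0.039Q − 37.375 → Q' = 3881.4655.
Overproduction ΔQ = 3881.4655 − 3135.7759 = 745.6896; wedge = subsidy = 43.25.
Deadweight loss = ½ × 745.6896 × 43.25 = 16125.54.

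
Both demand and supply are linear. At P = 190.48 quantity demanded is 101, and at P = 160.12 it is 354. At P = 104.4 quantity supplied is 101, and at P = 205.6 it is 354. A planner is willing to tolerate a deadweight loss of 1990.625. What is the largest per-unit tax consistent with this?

45.5

Demand slope = (160.12 − 190.48)/(354 − 101) = −0.12, so P = 202.6 − 0.12Q.
Supply slope = (205.6 − 104.4)/(354 − 101) = 0.4, so P = 64 + 0.4Q.
Competitive equilibrium: 202.6 − 0.12Q = 64 + 0.4Q → Q* = 266.5385, P* = 170.6154.
A tax t gives ΔQ = t/0.52 and wedge t, so DWL = t²/1.04.
t²/1.04 = 1990.625 → t² = 2070.25 → t = 45.5.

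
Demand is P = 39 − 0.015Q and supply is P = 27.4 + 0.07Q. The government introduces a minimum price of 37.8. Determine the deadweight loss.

Competitive equilibrium: 39 − 0.015Q = 27.4 + 0.07Q → Q* = 136.4706, P* = 36.9529.
At the floor P = 37.8, quantity demanded = (39 − 37.8)/0.015 = 80.
Sellers' marginal cost at Q' = 80: 27.4 + 0.07·80 = 33.
ΔQ = 136.4706 − 80 = 56.4706; wedge = 37.8 − 33 = 4.8.
The triangle = ½ × 56.4706 × 4.8 = 135.53.

135.53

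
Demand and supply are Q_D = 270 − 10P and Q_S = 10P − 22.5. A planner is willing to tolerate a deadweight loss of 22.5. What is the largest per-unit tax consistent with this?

In inverse form: demand P = 27 − 0.1Q, supply P = 2.25 + 0.1Q.
Competitive equilibrium: 27 − 0.1Q = 2.25 + 0.1Q → Q* = 123.75, P* = 14.625.
A tax t gives ΔQ = t/0.2 and wedge t, so DWL = t²/0.4.
t²/0.4 = 22.5 → t² = 9 → t = 3.

3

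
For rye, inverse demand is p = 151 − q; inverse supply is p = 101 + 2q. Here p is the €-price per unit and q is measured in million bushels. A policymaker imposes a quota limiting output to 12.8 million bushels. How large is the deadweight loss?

€22.43 million

Competitive equilibrium: 151 − q = 101 + 2q → q* = 16.6667, p* = 134.3333.
At q = 12.8: demand price = 151 − 1·12.8 = 138.2; supply price = 101 + 2·12.8 = 126.6.
Δq = 16.6667 − 12.8 = 3.8667; wedge = 138.2 − 126.6 = 11.6.
The triangle = ½ × 3.8667 × 11.6 = €22.43 million.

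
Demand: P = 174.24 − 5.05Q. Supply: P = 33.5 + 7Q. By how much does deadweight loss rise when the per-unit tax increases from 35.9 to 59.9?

Competitive equilibrium: 174.24 − 5.05Q = 33.5 + 7Q → Q* = 11.6797, P* = 115.2577.
For a per-unit tax t: ΔQ = t/12.05, so DWL = ½·t·(t/12.05) = t²/24.1.
At t = 35.9: DWL = 53.478. At t = 59.9: DWL = 148.88.
Increase = 148.88 − 53.478 = 95.40.

95.40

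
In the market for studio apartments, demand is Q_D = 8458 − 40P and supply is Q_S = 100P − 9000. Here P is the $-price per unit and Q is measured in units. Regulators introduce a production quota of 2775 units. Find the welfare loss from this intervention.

$8452.94

In inverse form: demand P = 211.45 − 0.025Q, supply P = 90 + 0.01Q.
Competitive equilibrium: 211.45 − 0.025Q = 90 + 0.01Q → Q* = 3470, P* = 124.7.
At Q = 2775: demand price = 211.45 − 0.025·2775 = 142.075; supply price = 90 + 0.01·2775 = 117.75.
ΔQ = 3470 − 2775 = 695; wedge = 142.075 − 117.75 = 24.325.
DWL = ½ × 695 × 24.325 = $8452.94.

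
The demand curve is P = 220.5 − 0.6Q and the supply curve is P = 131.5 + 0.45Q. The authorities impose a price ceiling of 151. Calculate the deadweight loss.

Competitive equilibrium: 220.5 − 0.6Q = 131.5 + 0.45Q → Q* = 84.7619, P* = 169.6429.
At the ceiling P = 151, quantity supplied = (151 − 131.5)/0.45 = 43.3333.
Willingness to pay at Q' = 43.3333: 220.5 − 0.6·43.3333 = 194.5.
ΔQ = 84.7619 − 43.3333 = 41.4286; wedge = 194.5 − 151 = 43.5.
The triangle = ½ × 41.4286 × 43.5 = 901.07.

901.07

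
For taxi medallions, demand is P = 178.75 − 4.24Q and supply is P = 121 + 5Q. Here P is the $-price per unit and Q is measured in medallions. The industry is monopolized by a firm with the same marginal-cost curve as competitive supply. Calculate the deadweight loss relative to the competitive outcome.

Competitive equilibrium: 178.75 − 4.24Q = 121 + 5Q → Q* = 6.25, P* = 152.25.
Marginal revenue: MR = 178.75 − 8.48Q. Set MR = MC: 178.75 − 8.48Q = 121 + 5Q → Q_m = 4.28412.
Price P_m = 178.75 − 4.24·4.28412 = 160.58533; MC(Q_m) = 121 + 5·4.28412 = 142.4206.
Competitive Q* = 6.25, so ΔQ = 1.96588; wedge = 160.58533 − 142.4206 = 18.16473.
Welfare loss = ½ × 1.96588 × 18.16473 = $17.85.

$17.85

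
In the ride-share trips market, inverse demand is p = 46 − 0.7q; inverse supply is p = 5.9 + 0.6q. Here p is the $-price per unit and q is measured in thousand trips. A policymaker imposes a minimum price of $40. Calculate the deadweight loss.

Competitive equilibrium: 46 − 0.7q = 5.9 + 0.6q → q* = 30.8462, p* = 24.4077.
At the floor p = 40, quantity demanded = (46 − 40)/0.7 = 8.5714.
Sellers' marginal cost at q' = 8.5714: 5.9 + 0.6·8.5714 = 11.0428.
Δq = 30.8462 − 8.5714 = 22.2748; wedge = 40 − 11.0428 = 28.9572.
Welfare loss = ½ × 22.2748 × 28.9572 = $322.51 thousand.

$322.51 thousand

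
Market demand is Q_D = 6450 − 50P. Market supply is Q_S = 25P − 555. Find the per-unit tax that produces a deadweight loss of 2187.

In inverse form: demand P = 129 − 0.02Q, supply P = 22.2 + 0.04Q.
Competitive equilibrium: 129 − 0.02Q = 22.2 + 0.04Q → Q* = 1780, P* = 93.4.
A tax t gives ΔQ = t/0.06 and wedge t, so DWL = t²/0.12.
t²/0.12 = 2187 → t² = 262.44 → t = 16.2.

16.2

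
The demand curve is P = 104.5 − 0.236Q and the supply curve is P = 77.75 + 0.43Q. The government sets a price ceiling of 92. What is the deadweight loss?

Competitive equilibrium: 104.5 − 0.236Q = 77.75 + 0.43Q → Q* = 40.1652, P* = 95.021.
At the ceiling P = 92, quantity supplied = (92 − 77.75)/0.43 = 33.1395.
Willingness to pay at Q' = 33.1395: 104.5 − 0.236·33.1395 = 96.6791.
ΔQ = 40.1652 − 33.1395 = 7.0257; wedge = 96.6791 − 92 = 4.6791.
The triangle = ½ × 7.0257 × 4.6791 = 16.44.

16.44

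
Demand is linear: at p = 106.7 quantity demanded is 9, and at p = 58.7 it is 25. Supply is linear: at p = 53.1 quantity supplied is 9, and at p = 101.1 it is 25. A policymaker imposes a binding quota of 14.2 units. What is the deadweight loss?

Demand slope = (58.7 − 106.7)/(25 − 9) = −3, so p = 133.7 − 3q.
Supply slope = (101.1 − 53.1)/(25 − 9) = 3, so p = 26.1 + 3q.
Competitive equilibrium: 133.7 − 3q = 26.1 + 3q → q* = 17.9333, p* = 79.9.
At q = 14.2: demand price = 133.7 − 3·14.2 = 91.1; supply price = 26.1 + 3·14.2 = 68.7.
Δq = 17.9333 − 14.2 = 3.7333; wedge = 91.1 − 68.7 = 22.4.
The triangle = ½ × 3.7333 × 22.4 = 41.81.

41.81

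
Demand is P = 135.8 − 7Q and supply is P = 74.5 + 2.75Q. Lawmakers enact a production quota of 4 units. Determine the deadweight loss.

25.50

Competitive equilibrium: 135.8 − 7Q = 74.5 + 2.75Q → Q* = 6.2872, P* = 91.7897.
At Q = 4: demand price = 135.8 − 7·4 = 107.8; supply price = 74.5 + 2.75·4 = 85.5.
ΔQ = 6.2872 − 4 = 2.2872; wedge = 107.8 − 85.5 = 22.3.
The triangle = ½ × 2.2872 × 22.3 = 25.50.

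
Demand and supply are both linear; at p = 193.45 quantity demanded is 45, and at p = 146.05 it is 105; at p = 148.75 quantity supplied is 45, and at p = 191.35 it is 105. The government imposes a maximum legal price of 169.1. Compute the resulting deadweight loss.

0.97

Demand slope = (146.05 − 193.45)/(105 − 45) = −0.79, so p = 229 − 0.79q.
Supply slope = (191.35 − 148.75)/(105 − 45) = 0.71, so p = 116.8 + 0.71q.
Competitive equilibrium: 229 − 0.79q = 116.8 + 0.71q → q* = 74.8, p* = 169.908.
At the ceiling p = 169.1, quantity supplied = (169.1 − 116.8)/0.71 = 73.662.
Willingness to pay at q' = 73.662: 229 − 0.79·73.662 = 170.807.
Δq = 74.8 − 73.662 = 1.138; wedge = 170.807 − 169.1 = 1.707.
Welfare loss = ½ × 1.138 × 1.707 = 0.97.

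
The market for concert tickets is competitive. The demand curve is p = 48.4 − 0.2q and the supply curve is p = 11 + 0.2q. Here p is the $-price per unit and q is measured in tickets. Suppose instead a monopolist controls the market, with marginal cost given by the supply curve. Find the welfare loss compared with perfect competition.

$194.27

Competitive equilibrium: 48.4 − 0.2q = 11 + 0.2q → q* = 93.5, p* = 29.7.
Marginal revenue: MR = 48.4 − 0.4q. Set MR = MC: 48.4 − 0.4q = 11 + 0.2q → q_m = 62.3333.
Price p_m = 48.4 − 0.2·62.3333 = 35.9333; MC(q_m) = 11 + 0.2·62.3333 = 23.4667.
Competitive q* = 93.5, so Δq = 31.1667; wedge = 35.9333 − 23.4667 = 12.4666.
DWL = ½ × 31.1667 × 12.4666 = $194.27.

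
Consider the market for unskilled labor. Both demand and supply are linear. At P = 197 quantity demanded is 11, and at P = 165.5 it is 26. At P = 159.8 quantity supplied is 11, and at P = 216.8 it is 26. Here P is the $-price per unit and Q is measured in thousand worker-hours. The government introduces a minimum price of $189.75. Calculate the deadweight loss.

$24.01 thousand

Demand slope = (165.5 − 197)/(26 − 11) = −2.1, so P = 220.1 − 2.1Q.
Supply slope = (216.8 − 159.8)/(26 − 11) = 3.8, so P = 118 + 3.8Q.
Competitive equilibrium: 220.1 − 2.1Q = 118 + 3.8Q → Q* = 17.3051, P* = 183.7593.
At the floor P = 189.75, quantity demanded = (220.1 − 189.75)/2.1 = 14.4524.
Sellers' marginal cost at Q' = 14.4524: 118 + 3.8·14.4524 = 172.9191.
ΔQ = 17.3051 − 14.4524 = 2.8527; wedge = 189.75 − 172.9191 = 16.8309.
Welfare loss = ½ × 2.8527 × 16.8309 = $24.01 thousand.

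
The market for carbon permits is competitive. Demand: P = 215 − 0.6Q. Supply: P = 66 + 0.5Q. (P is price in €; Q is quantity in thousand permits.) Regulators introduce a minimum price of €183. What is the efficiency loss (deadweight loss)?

€3709.14 thousand

Competitive equilibrium: 215 − 0.6Q = 66 + 0.5Q → Q* = 135.4545, P* = 133.7273.
At the floor P = 183, quantity demanded = (215 − 183)/0.6 = 53.3333.
Sellers' marginal cost at Q' = 53.3333: 66 + 0.5·53.3333 = 92.6667.
ΔQ = 135.4545 − 53.3333 = 82.1212; wedge = 183 − 92.6667 = 90.3333.
Deadweight loss = ½ × 82.1212 × 90.3333 = €3709.14 thousand.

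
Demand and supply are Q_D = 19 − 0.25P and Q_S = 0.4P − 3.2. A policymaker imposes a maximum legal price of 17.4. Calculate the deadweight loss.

In inverse form: demand P = 76 − 4Q, supply P = 8 + 2.5Q.
Competitive equilibrium: 76 − 4Q = 8 + 2.5Q → Q* = 10.4615, P* = 34.1538.
At the ceiling P = 17.4, quantity supplied = (17.4 − 8)/2.5 = 3.76.
Willingness to pay at Q' = 3.76: 76 − 4·3.76 = 60.96.
ΔQ = 10.4615 − 3.76 = 6.7015; wedge = 60.96 − 17.4 = 43.56.
Deadweight loss = ½ × 6.7015 × 43.56 = 145.96.

145.96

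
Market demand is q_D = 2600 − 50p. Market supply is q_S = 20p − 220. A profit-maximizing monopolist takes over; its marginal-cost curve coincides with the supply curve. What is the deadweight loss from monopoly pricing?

592.95

In inverse form: demand p = 52 − 0.02q, supply p = 11 + 0.05q.
Competitive equilibrium: 52 − 0.02q = 11 + 0.05q → q* = 585.71429, p* = 40.28571.
Marginal revenue: MR = 52 − 0.04q. Set MR = MC: 52 − 0.04q = 11 + 0.05q → q_m = 455.55556.
Price p_m = 52 − 0.02·455.55556 = 42.88889; MC(q_m) = 11 + 0.05·455.55556 = 33.77778.
Competitive q* = 585.71429, so Δq = 130.15873; wedge = 42.88889 − 33.77778 = 9.11111.
DWL = ½ × 130.15873 × 9.11111 = 592.95.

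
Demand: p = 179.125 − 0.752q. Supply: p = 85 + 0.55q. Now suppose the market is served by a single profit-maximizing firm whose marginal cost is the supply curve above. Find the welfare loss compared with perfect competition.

456.04

Competitive equilibrium: 179.125 − 0.752q = 85 + 0.55q → q* = 72.2926, p* = 124.7609.
Marginal revenue: MR = 179.125 − 1.504q. Set MR = MC: 179.125 − 1.504q = 85 + 0.55q → q_m = 45.8252.
Price p_m = 179.125 − 0.752·45.8252 = 144.6644; MC(q_m) = 85 + 0.55·45.8252 = 110.2039.
Competitive q* = 72.2926, so Δq = 26.4674; wedge = 144.6644 − 110.2039 = 34.4605.
Welfare loss = ½ × 26.4674 × 34.4605 = 456.04.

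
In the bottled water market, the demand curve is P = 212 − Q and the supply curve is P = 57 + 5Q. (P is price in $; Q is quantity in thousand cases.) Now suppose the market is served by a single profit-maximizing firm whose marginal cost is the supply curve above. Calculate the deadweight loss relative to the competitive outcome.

Competitive equilibrium: 212 − Q = 57 + 5Q → Q* = 25.8333, P* = 186.1667.
Marginal revenue: MR = 212 − 2Q. Set MR = MC: 212 − 2Q = 57 + 5Q → Q_m = 22.1429.
Price P_m = 212 − 1·22.1429 = 189.8571; MC(Q_m) = 57 + 5·22.1429 = 167.7145.
Competitive Q* = 25.8333, so ΔQ = 3.6904; wedge = 189.8571 − 167.7145 = 22.1426.
Welfare loss = ½ × 3.6904 × 22.1426 = $40.86 thousand.

$40.86 thousand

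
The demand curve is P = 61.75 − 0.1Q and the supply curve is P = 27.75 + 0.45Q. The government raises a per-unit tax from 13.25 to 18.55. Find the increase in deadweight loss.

Competitive equilibrium: 61.75 − 0.1Q = 27.75 + 0.45Q → Q* = 61.8182, P* = 55.5682.
For a per-unit tax t: ΔQ = t/0.55, so DWL = ½·t·(t/0.55) = t²/1.1.
At t = 13.25: DWL = 159.602. At t = 18.55: DWL = 312.82.
Increase = 312.82 − 159.602 = 153.22.

153.22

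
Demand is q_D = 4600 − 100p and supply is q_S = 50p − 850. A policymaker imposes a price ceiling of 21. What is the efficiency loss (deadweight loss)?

In inverse form: demand p = 46 − 0.01q, supply p = 17 + 0.02q.
Competitive equilibrium: 46 − 0.01q = 17 + 0.02q → q* = 966.6667, p* = 36.3333.
At the ceiling p = 21, quantity supplied = (21 − 17)/0.02 = 200.
Willingness to pay at q' = 200: 46 − 0.01·200 = 44.
Δq = 966.6667 − 200 = 766.6667; wedge = 44 − 21 = 23.
Deadweight loss = ½ × 766.6667 × 23 = 8816.67.

8816.67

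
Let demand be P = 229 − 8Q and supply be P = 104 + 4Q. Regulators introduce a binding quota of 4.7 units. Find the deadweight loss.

196.08

Competitive equilibrium: 229 − 8Q = 104 + 4Q → Q* = 10.4167, P* = 145.6667.
At Q = 4.7: demand price = 229 − 8·4.7 = 191.4; supply price = 104 + 4·4.7 = 122.8.
ΔQ = 10.4167 − 4.7 = 5.7167; wedge = 191.4 − 122.8 = 68.6.
DWL = ½ × 5.7167 × 68.6 = 196.08.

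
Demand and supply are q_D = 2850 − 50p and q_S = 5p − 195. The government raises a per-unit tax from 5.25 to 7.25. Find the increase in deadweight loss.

In inverse form: demand p = 57 − 0.02q, supply p = 39 + 0.2q.
Competitive equilibrium: 57 − 0.02q = 39 + 0.2q → q* = 81.8182, p* = 55.3636.
For a per-unit tax t: Δq = t/0.22, so DWL = ½·t·(t/0.22) = t²/0.44.
At t = 5.25: DWL = 62.642. At t = 7.25: DWL = 119.46.
Increase = 119.46 − 62.642 = 56.82.

56.82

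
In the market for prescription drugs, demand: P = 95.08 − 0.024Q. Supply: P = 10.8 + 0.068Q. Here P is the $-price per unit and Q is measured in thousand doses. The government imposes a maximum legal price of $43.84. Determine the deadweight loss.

Competitive equilibrium: 95.08 − 0.024Q = 10.8 + 0.068Q → Q* = 916.08696, P* = 73.09391.
At the ceiling P = 43.84, quantity supplied = (43.84 − 10.8)/0.068 = 485.88235.
Willingness to pay at Q' = 485.88235: 95.08 − 0.024·485.88235 = 83.41882.
ΔQ = 916.08696 − 485.88235 = 430.20461; wedge = 83.41882 − 43.84 = 39.57882.
The triangle = ½ × 430.20461 × 39.57882 = $8513.50 thousand.

$8513.50 thousand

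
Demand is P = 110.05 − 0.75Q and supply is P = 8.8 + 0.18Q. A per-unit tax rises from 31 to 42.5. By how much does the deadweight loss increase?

454.44

Competitive equilibrium: 110.05 − 0.75Q = 8.8 + 0.18Q → Q* = 108.871, P* = 28.3968.
For a per-unit tax t: ΔQ = t/0.93, so DWL = ½·t·(t/0.93) = t²/1.86.
At t = 31: DWL = 516.667. At t = 42.5: DWL = 971.102.
Increase = 971.102 − 516.667 = 454.44.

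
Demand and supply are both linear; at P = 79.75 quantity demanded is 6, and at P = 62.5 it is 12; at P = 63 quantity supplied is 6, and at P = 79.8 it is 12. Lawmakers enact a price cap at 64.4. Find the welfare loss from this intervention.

Demand slope = (62.5 − 79.75)/(12 − 6) = −2.875, so P = 97 − 2.875Q.
Supply slope = (79.8 − 63)/(12 − 6) = 2.8, so P = 46.2 + 2.8Q.
Competitive equilibrium: 97 − 2.875Q = 46.2 + 2.8Q → Q* = 8.9515, P* = 71.2643.
At the ceiling P = 64.4, quantity supplied = (64.4 − 46.2)/2.8 = 6.5.
Willingness to pay at Q' = 6.5: 97 − 2.875·6.5 = 78.3125.
ΔQ = 8.9515 − 6.5 = 2.4515; wedge = 78.3125 − 64.4 = 13.9125.
Welfare loss = ½ × 2.4515 × 13.9125 = 17.05.

17.05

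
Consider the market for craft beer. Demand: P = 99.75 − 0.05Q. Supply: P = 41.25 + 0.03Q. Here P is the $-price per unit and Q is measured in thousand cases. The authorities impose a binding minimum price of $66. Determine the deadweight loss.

$126.56 thousand

Competitive equilibrium: 99.75 − 0.05Q = 41.25 + 0.03Q → Q* = 731.25, P* = 63.1875.
At the floor P = 66, quantity demanded = (99.75 − 66)/0.05 = 675.
Sellers' marginal cost at Q' = 675: 41.25 + 0.03·675 = 61.5.
ΔQ = 731.25 − 675 = 56.25; wedge = 66 − 61.5 = 4.5.
Welfare loss = ½ × 56.25 × 4.5 = $126.56 thousand.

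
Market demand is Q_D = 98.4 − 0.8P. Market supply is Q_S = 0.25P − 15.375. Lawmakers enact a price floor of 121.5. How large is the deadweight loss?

In inverse form: demand P = 123 − 1.25Q, supply P = 61.5 + 4Q.
Competitive equilibrium: 123 − 1.25Q = 61.5 + 4Q → Q* = 11.7143, P* = 108.3571.
At the floor P = 121.5, quantity demanded = (123 − 121.5)/1.25 = 1.2.
Sellers' marginal cost at Q' = 1.2: 61.5 + 4·1.2 = 66.3.
ΔQ = 11.7143 − 1.2 = 10.5143; wedge = 121.5 − 66.3 = 55.2.
Deadweight loss = ½ × 10.5143 × 55.2 = 290.19.

290.19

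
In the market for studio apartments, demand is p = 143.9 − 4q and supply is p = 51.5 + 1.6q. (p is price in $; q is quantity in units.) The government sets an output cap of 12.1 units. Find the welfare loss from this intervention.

$54.208

Competitive equilibrium: 143.9 − 4q = 51.5 + 1.6q → q* = 16.5, p* = 77.9.
At q = 12.1: demand price = 143.9 − 4·12.1 = 95.5; supply price = 51.5 + 1.6·12.1 = 70.86.
Δq = 16.5 − 12.1 = 4.4; wedge = 95.5 − 70.86 = 24.64.
DWL = ½ × 4.4 × 24.64 = $54.208.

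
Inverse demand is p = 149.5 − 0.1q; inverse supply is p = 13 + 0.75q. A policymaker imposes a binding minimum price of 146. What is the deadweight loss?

Competitive equilibrium: 149.5 − 0.1q = 13 + 0.75q → q* = 160.5882, p* = 133.4412.
At the floor p = 146, quantity demanded = (149.5 − 146)/0.1 = 35.
Sellers' marginal cost at q' = 35: 13 + 0.75·35 = 39.25.
Δq = 160.5882 − 35 = 125.5882; wedge = 146 − 39.25 = 106.75.
Welfare loss = ½ × 125.5882 × 106.75 = 6703.27.

6703.27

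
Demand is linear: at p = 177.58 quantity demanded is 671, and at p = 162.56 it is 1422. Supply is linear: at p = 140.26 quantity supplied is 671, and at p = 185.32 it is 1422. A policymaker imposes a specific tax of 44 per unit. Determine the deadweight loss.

12100

Demand slope = (162.56 − 177.58)/(1422 − 671) = −0.02, so p = 191 − 0.02q.
Supply slope = (185.32 − 140.26)/(1422 − 671) = 0.06, so p = 100 + 0.06q.
Competitive equilibrium: 191 − 0.02q = 100 + 0.06q → q* = 1137.5, p* = 168.25.
With the tax, the buyer price exceeds the seller price by 44: (191 − 0.02q) − (100 + 0.06q) = 44 → q' = 587.5.
Δq = 1137.5 − 587.5 = 550; the wedge equals the tax, 44.
Welfare loss = ½ × 550 × 44 = 12100.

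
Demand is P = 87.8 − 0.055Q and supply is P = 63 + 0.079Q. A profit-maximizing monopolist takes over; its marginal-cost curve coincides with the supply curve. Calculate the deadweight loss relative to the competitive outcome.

Competitive equilibrium: 87.8 − 0.055Q = 63 + 0.079Q → Q* = 185.07463, P* = 77.6209.
Marginal revenue: MR = 87.8 − 0.11Q. Set MR = MC: 87.8 − 0.11Q = 63 + 0.079Q → Q_m = 131.21693.
Price P_m = 87.8 − 0.055·131.21693 = 80.58307; MC(Q_m) = 63 + 0.079·131.21693 = 73.36614.
Competitive Q* = 185.07463, so ΔQ = 53.8577; wedge = 80.58307 − 73.36614 = 7.21693.
Welfare loss = ½ × 53.8577 × 7.21693 = 194.34.

194.34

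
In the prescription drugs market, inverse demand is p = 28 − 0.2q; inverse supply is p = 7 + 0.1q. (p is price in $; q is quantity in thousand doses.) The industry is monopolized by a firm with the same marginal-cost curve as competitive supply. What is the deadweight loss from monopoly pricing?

$117.60 thousand

Competitive equilibrium: 28 − 0.2q = 7 + 0.1q → q* = 70, p* = 14.
Marginal revenue: MR = 28 − 0.4q. Set MR = MC: 28 − 0.4q = 7 + 0.1q → q_m = 42.
Price p_m = 28 − 0.2·42 = 19.6; MC(q_m) = 7 + 0.1·42 = 11.2.
Competitive q* = 70, so Δq = 28; wedge = 19.6 − 11.2 = 8.4.
Deadweight loss = ½ × 28 × 8.4 = $117.60 thousand.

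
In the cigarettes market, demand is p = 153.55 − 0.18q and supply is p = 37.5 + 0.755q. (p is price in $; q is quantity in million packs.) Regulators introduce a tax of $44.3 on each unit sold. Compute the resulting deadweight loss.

Competitive equilibrium: 153.55 − 0.18q = 37.5 + 0.755q → q* = 124.1176, p* = 131.2088.
With the tax, the buyer price exceeds the seller price by 44.3: (153.55 − 0.18q) − (37.5 + 0.755q) = 44.3 → q' = 76.738.
Δq = 124.1176 − 76.738 = 47.3796; the wedge equals the tax, 44.3.
DWL = ½ × 47.3796 × 44.3 = $1049.46 million.

$1049.46 million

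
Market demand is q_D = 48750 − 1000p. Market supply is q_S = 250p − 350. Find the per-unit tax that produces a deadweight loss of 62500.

In inverse form: demand p = 48.75 − 0.001q, supply p = 1.4 + 0.004q.
Competitive equilibrium: 48.75 − 0.001q = 1.4 + 0.004q → q* = 9470, p* = 39.28.
A tax t gives Δq = t/0.005 and wedge t, so DWL = t²/0.01.
t²/0.01 = 62500 → t² = 625 → t = 25.

25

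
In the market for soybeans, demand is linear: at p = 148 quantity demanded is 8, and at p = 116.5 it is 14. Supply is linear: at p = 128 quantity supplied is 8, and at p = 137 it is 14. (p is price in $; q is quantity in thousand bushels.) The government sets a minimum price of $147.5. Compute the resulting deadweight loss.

Demand slope = (116.5 − 148)/(14 − 8) = −5.25, so p = 190 − 5.25q.
Supply slope = (137 − 128)/(14 − 8) = 1.5, so p = 116 + 1.5q.
Competitive equilibrium: 190 − 5.25q = 116 + 1.5q → q* = 10.963, p* = 132.4444.
At the floor p = 147.5, quantity demanded = (190 − 147.5)/5.25 = 8.0952.
Sellers' marginal cost at q' = 8.0952: 116 + 1.5·8.0952 = 128.1428.
Δq = 10.963 − 8.0952 = 2.8678; wedge = 147.5 − 128.1428 = 19.3572.
DWL = ½ × 2.8678 × 19.3572 = $27.76 thousand.

$27.76 thousand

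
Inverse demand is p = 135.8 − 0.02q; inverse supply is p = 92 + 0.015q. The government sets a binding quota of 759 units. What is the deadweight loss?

4243.50

Competitive equilibrium: 135.8 − 0.02q = 92 + 0.015q → q* = 1251.4286, p* = 110.7714.
At q = 759: demand price = 135.8 − 0.02·759 = 120.62; supply price = 92 + 0.015·759 = 103.385.
Δq = 1251.4286 − 759 = 492.4286; wedge = 120.62 − 103.385 = 17.235.
Deadweight loss = ½ × 492.4286 × 17.235 = 4243.50.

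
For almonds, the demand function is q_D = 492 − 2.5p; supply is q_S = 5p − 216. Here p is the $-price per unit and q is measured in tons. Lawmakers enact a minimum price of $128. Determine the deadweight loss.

$2116.80

In inverse form: demand p = 196.8 − 0.4q, supply p = 43.2 + 0.2q.
Competitive equilibrium: 196.8 − 0.4q = 43.2 + 0.2q → q* = 256, p* = 94.4.
At the floor p = 128, quantity demanded = (196.8 − 128)/0.4 = 172.
Sellers' marginal cost at q' = 172: 43.2 + 0.2·172 = 77.6.
Δq = 256 − 172 = 84; wedge = 128 − 77.6 = 50.4.
The triangle = ½ × 84 × 50.4 = $2116.80.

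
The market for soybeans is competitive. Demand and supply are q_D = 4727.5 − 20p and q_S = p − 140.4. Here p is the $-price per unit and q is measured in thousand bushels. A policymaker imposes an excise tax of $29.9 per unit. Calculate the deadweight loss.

In inverse form: demand p = 236.375 − 0.05q, supply p = 140.4 + q.
Competitive equilibrium: 236.375 − 0.05q = 140.4 + q → q* = 91.4048, p* = 231.8048.
With the tax, the buyer price exceeds the seller price by 29.9: (236.375 − 0.05q) − (140.4 + q) = 29.9 → q' = 62.9286.
Δq = 91.4048 − 62.9286 = 28.4762; the wedge equals the tax, 29.9.
DWL = ½ × 28.4762 × 29.9 = $425.72 thousand.

$425.72 thousand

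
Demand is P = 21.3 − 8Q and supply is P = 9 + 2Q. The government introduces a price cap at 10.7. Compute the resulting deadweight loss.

Competitive equilibrium: 21.3 − 8Q = 9 + 2Q → Q* = 1.23, P* = 11.46.
At the ceiling P = 10.7, quantity supplied = (10.7 − 9)/2 = 0.85.
Willingness to pay at Q' = 0.85: 21.3 − 8·0.85 = 14.5.
ΔQ = 1.23 − 0.85 = 0.38; wedge = 14.5 − 10.7 = 3.8.
DWL = ½ × 0.38 × 3.8 = 0.722.

0.722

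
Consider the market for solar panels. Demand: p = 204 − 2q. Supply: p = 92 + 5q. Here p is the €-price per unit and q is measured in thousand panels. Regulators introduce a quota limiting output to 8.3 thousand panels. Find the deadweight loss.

€207.515 thousand

Competitive equilibrium: 204 − 2q = 92 + 5q → q* = 16, p* = 172.
At q = 8.3: demand price = 204 − 2·8.3 = 187.4; supply price = 92 + 5·8.3 = 133.5.
Δq = 16 − 8.3 = 7.7; wedge = 187.4 − 133.5 = 53.9.
The triangle = ½ × 7.7 × 53.9 = €207.515 thousand.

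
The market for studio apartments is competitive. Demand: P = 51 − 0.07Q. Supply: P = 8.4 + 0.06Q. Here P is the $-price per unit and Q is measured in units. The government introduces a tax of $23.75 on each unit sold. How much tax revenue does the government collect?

Competitive equilibrium: 51 − 0.07Q = 8.4 + 0.06Q → Q* = 327.6923, P* = 28.0615.
With the tax, the buyer price exceeds the seller price by 23.75: (51 − 0.07Q) − (8.4 + 0.06Q) = 23.75 → Q' = 145.
Tax revenue = 23.75 × 145 = $3443.75.

$3443.75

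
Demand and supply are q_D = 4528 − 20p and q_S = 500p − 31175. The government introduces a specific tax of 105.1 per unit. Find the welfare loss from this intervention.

106211.63

In inverse form: demand p = 226.4 − 0.05q, supply p = 62.35 + 0.002q.
Competitive equilibrium: 226.4 − 0.05q = 62.35 + 0.002q → q* = 3154.80769, p* = 68.65962.
With the tax, the buyer price exceeds the seller price by 105.1: (226.4 − 0.05q) − (62.35 + 0.002q) = 105.1 → q' = 1133.65385.
Δq = 3154.80769 − 1133.65385 = 2021.15384; the wedge equals the tax, 105.1.
DWL = ½ × 2021.15384 × 105.1 = 106211.63.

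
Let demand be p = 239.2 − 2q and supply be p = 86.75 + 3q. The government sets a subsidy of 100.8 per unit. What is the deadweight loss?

Competitive equilibrium: 239.2 − 2q = 86.75 + 3q → q* = 30.49, p* = 178.22.
The subsidy lowers effective supply by 100.8: p = 3q − 14.05.
New quantity: 239.2 − 2q = 3q − 14.05 → q' = 50.65.
Overproduction Δq = 50.65 − 30.49 = 20.16; wedge = subsidy = 100.8.
The triangle = ½ × 20.16 × 100.8 = 1016.064.

1016.064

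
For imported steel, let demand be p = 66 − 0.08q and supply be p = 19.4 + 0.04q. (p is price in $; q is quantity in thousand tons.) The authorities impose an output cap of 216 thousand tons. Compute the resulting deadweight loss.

$1781.93 thousand

Competitive equilibrium: 66 − 0.08q = 19.4 + 0.04q → q* = 388.3333, p* = 34.9333.
At q = 216: demand price = 66 − 0.08·216 = 48.72; supply price = 19.4 + 0.04·216 = 28.04.
Δq = 388.3333 − 216 = 172.3333; wedge = 48.72 − 28.04 = 20.68.
Deadweight loss = ½ × 172.3333 × 20.68 = $1781.93 thousand.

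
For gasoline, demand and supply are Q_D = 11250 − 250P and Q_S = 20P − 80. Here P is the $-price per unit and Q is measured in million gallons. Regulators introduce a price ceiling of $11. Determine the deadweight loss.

$10354.01 million

In inverse form: demand P = 45 − 0.004Q, supply P = 4 + 0.05Q.
Competitive equilibrium: 45 − 0.004Q = 4 + 0.05Q → Q* = 759.25926, P* = 41.96296.
At the ceiling P = 11, quantity supplied = (11 − 4)/0.05 = 140.
Willingness to pay at Q' = 140: 45 − 0.004·140 = 44.44.
ΔQ = 759.25926 − 140 = 619.25926; wedge = 44.44 − 11 = 33.44.
The triangle = ½ × 619.25926 × 33.44 = $10354.01 million.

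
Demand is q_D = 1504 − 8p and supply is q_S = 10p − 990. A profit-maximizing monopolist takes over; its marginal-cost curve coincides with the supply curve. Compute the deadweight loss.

In inverse form: demand p = 188 − 0.125q, supply p = 99 + 0.1q.
Competitive equilibrium: 188 − 0.125q = 99 + 0.1q → q* = 395.5556, p* = 138.5556.
Marginal revenue: MR = 188 − 0.25q. Set MR = MC: 188 − 0.25q = 99 + 0.1q → q_m = 254.2857.
Price p_m = 188 − 0.125·254.2857 = 156.2143; MC(q_m) = 99 + 0.1·254.2857 = 124.4286.
Competitive q* = 395.5556, so Δq = 141.2699; wedge = 156.2143 − 124.4286 = 31.7857.
The triangle = ½ × 141.2699 × 31.7857 = 2245.18.

2245.18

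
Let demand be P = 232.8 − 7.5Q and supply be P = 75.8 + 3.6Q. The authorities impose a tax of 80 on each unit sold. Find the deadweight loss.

288.29

Competitive equilibrium: 232.8 − 7.5Q = 75.8 + 3.6Q → Q* = 14.1441, P* = 126.7189.
With the tax, the buyer price exceeds the seller price by 80: (232.8 − 7.5Q) − (75.8 + 3.6Q) = 80 → Q' = 6.9369.
ΔQ = 14.1441 − 6.9369 = 7.2072; the wedge equals the tax, 80.
Deadweight loss = ½ × 7.2072 × 80 = 288.29.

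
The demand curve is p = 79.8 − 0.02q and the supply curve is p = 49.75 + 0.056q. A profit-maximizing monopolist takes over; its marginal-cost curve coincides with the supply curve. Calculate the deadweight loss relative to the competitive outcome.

Competitive equilibrium: 79.8 − 0.02q = 49.75 + 0.056q → q* = 395.3947, p* = 71.8921.
Marginal revenue: MR = 79.8 − 0.04q. Set MR = MC: 79.8 − 0.04q = 49.75 + 0.056q → q_m = 313.0208.
Price p_m = 79.8 − 0.02·313.0208 = 73.5396; MC(q_m) = 49.75 + 0.056·313.0208 = 67.2792.
Competitive q* = 395.3947, so Δq = 82.3739; wedge = 73.5396 − 67.2792 = 6.2604.
The triangle = ½ × 82.3739 × 6.2604 = 257.85.

257.85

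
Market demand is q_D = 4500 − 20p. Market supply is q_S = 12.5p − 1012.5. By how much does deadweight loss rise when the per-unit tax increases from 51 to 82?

15857.69

In inverse form: demand p = 225 − 0.05q, supply p = 81 + 0.08q.
Competitive equilibrium: 225 − 0.05q = 81 + 0.08q → q* = 1107.6923, p* = 169.6154.
For a per-unit tax t: Δq = t/0.13, so DWL = ½·t·(t/0.13) = t²/0.26.
At t = 51: DWL = 10003.846. At t = 82: DWL = 25861.538.
Increase = 25861.538 − 10003.846 = 15857.69.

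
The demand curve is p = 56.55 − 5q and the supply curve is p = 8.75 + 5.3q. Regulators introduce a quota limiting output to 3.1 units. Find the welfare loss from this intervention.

12.23

Competitive equilibrium: 56.55 − 5q = 8.75 + 5.3q → q* = 4.6408, p* = 33.3461.
At q = 3.1: demand price = 56.55 − 5·3.1 = 41.05; supply price = 8.75 + 5.3·3.1 = 25.18.
Δq = 4.6408 − 3.1 = 1.5408; wedge = 41.05 − 25.18 = 15.87.
The triangle = ½ × 1.5408 × 15.87 = 12.23.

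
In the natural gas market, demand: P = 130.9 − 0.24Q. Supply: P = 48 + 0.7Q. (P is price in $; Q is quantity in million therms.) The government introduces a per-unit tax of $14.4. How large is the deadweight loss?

Competitive equilibrium: 130.9 − 0.24Q = 48 + 0.7Q → Q* = 88.1915, P* = 109.734.
With the tax, the buyer price exceeds the seller price by 14.4: (130.9 − 0.24Q) − (48 + 0.7Q) = 14.4 → Q' = 72.8723.
ΔQ = 88.1915 − 72.8723 = 15.3192; the wedge equals the tax, 14.4.
DWL = ½ × 15.3192 × 14.4 = $110.30 million.

$110.30 million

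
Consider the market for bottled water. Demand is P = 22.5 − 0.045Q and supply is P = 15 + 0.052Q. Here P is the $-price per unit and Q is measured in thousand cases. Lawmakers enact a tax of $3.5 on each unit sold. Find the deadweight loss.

Competitive equilibrium: 22.5 − 0.045Q = 15 + 0.052Q → Q* = 77.3196, P* = 19.0206.
With the tax, the buyer price exceeds the seller price by 3.5: (22.5 − 0.045Q) − (15 + 0.052Q) = 3.5 → Q' = 41.2371.
ΔQ = 77.3196 − 41.2371 = 36.0825; the wedge equals the tax, 3.5.
Deadweight loss = ½ × 36.0825 × 3.5 = $63.14 thousand.

$63.14 thousand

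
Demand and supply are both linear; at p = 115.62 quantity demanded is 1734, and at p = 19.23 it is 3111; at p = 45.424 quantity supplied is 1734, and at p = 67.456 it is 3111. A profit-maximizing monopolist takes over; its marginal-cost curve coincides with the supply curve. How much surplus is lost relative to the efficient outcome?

Demand slope = (19.23 − 115.62)/(3111 − 1734) = −0.07, so p = 237 − 0.07q.
Supply slope = (67.456 − 45.424)/(3111 − 1734) = 0.016, so p = 17.68 + 0.016q.
Competitive equilibrium: 237 − 0.07q = 17.68 + 0.016q → q* = 2550.2326, p* = 58.4837.
Marginal revenue: MR = 237 − 0.14q. Set MR = MC: 237 − 0.14q = 17.68 + 0.016q → q_m = 1405.8974.
Price p_m = 237 − 0.07·1405.8974 = 138.5872; MC(q_m) = 17.68 + 0.016·1405.8974 = 40.1744.
Competitive q* = 2550.2326, so Δq = 1144.3352; wedge = 138.5872 − 40.1744 = 98.4128.
Welfare loss = ½ × 1144.3352 × 98.4128 = 56308.62.

56308.62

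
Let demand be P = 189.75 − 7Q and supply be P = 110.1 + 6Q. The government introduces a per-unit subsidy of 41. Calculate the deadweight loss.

Competitive equilibrium: 189.75 − 7Q = 110.1 + 6Q → Q* = 6.1269, P* = 146.8615.
The subsidy lowers effective supply by 41: P = 69.1 + 6Q.
New quantity: 189.75 − 7Q = 69.1 + 6Q → Q' = 9.2808.
Overproduction ΔQ = 9.2808 − 6.1269 = 3.1539; wedge = subsidy = 41.
Welfare loss = ½ × 3.1539 × 41 = 64.65.

64.65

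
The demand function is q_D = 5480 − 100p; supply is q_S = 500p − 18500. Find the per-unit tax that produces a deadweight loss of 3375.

9

In inverse form: demand p = 54.8 − 0.01q, supply p = 37 + 0.002q.
Competitive equilibrium: 54.8 − 0.01q = 37 + 0.002q → q* = 1483.3333, p* = 39.9667.
A tax t gives Δq = t/0.012 and wedge t, so DWL = t²/0.024.
t²/0.024 = 3375 → t² = 81 → t = 9.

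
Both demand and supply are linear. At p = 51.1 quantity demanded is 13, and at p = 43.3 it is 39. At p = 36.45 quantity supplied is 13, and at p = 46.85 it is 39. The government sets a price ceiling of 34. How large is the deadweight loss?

256.16

Demand slope = (43.3 − 51.1)/(39 − 13) = −0.3, so p = 55 − 0.3q.
Supply slope = (46.85 − 36.45)/(39 − 13) = 0.4, so p = 31.25 + 0.4q.
Competitive equilibrium: 55 − 0.3q = 31.25 + 0.4q → q* = 33.9286, p* = 44.8214.
At the ceiling p = 34, quantity supplied = (34 − 31.25)/0.4 = 6.875.
Willingness to pay at q' = 6.875: 55 − 0.3·6.875 = 52.9375.
Δq = 33.9286 − 6.875 = 27.0536; wedge = 52.9375 − 34 = 18.9375.
Deadweight loss = ½ × 27.0536 × 18.9375 = 256.16.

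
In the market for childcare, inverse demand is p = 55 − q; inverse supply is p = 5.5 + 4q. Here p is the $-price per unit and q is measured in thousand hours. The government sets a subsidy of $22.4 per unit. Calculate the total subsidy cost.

Competitive equilibrium: 55 − q = 5.5 + 4q → q* = 9.9, p* = 45.1.
The subsidy lowers effective supply by 22.4: p = 4q − 16.9.
New quantity: 55 − q = 4q − 16.9 → q' = 14.38.
Total subsidy cost = 22.4 × 14.38 = $322.112 thousand.

$322.112 thousand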